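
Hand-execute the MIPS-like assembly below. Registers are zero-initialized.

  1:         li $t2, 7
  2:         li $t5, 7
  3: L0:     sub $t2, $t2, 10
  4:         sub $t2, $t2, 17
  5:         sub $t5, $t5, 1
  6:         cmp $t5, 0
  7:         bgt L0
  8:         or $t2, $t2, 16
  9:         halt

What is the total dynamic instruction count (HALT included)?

$t2=7
$t5=7
$t2=7-10=-3
$t2=(-3)-17=-20
$t5=7-1=6
cmp $t5, 0  (cmp 6,0)
bgt L0: taken
$t2=(-20)-10=-30
$t2=(-30)-17=-47
$t5=6-1=5
cmp $t5, 0  (cmp 5,0)
bgt L0: taken
$t2=(-47)-10=-57
$t2=(-57)-17=-74
$t5=5-1=4
cmp $t5, 0  (cmp 4,0)
bgt L0: taken
$t2=(-74)-10=-84
$t2=(-84)-17=-101
$t5=4-1=3
cmp $t5, 0  (cmp 3,0)
bgt L0: taken
$t2=(-101)-10=-111
$t2=(-111)-17=-128
$t5=3-1=2
cmp $t5, 0  (cmp 2,0)
bgt L0: taken
$t2=(-128)-10=-138
$t2=(-138)-17=-155
$t5=2-1=1
cmp $t5, 0  (cmp 1,0)
bgt L0: taken
$t2=(-155)-10=-165
$t2=(-165)-17=-182
$t5=1-1=0
cmp $t5, 0  (cmp 0,0)
bgt L0: not taken
$t2=(-182)|16=-166
halt.
Total executed instructions: 39.

39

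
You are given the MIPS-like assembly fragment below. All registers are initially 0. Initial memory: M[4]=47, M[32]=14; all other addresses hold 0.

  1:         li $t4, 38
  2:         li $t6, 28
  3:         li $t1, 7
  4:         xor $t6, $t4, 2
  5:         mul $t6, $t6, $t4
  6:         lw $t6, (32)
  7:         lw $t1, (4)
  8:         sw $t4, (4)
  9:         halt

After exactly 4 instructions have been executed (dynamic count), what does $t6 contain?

li $t4, 38 → $t4=38
li $t6, 28 → $t6=28
li $t1, 7 → $t1=7
xor $t6, $t4, 2 → $t6=38^2=36
After step 4: $t6 = 36.

36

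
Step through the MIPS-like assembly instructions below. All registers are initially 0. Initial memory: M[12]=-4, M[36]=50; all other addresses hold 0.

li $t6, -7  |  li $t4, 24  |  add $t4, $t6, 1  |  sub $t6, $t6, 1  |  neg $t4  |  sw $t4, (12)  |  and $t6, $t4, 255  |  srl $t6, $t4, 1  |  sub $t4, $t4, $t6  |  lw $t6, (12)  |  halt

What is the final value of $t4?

3

after li $t6, -7: $t6=-7
after li $t4, 24: $t4=24
after add $t4, $t6, 1: $t4=(-7)+1=-6
after sub $t6, $t6, 1: $t6=(-7)-1=-8
after neg $t4: $t4=-(-6)=6
sw $t4, (12) → M[12]=6
after and $t6, $t4, 255: $t6=6&255=6
after srl $t6, $t4, 1: $t6=6>>1=3
after sub $t4, $t4, $t6: $t4=6-3=3
after lw $t6, (12): $t6=M[12]=6
halt.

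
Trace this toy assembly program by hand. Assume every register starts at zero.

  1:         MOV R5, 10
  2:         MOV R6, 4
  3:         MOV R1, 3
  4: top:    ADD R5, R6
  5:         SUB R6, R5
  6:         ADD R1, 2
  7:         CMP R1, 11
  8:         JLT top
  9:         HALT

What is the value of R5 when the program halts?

MOV R5, 10 → R5=10
MOV R6, 4 → R6=4
MOV R1, 3 → R1=3
ADD R5, R6 → R5=10+4=14
SUB R6, R5 → R6=4-14=-10
ADD R1, 2 → R1=3+2=5
CMP R1, 11  (cmp 5,11)
JLT top: taken
ADD R5, R6 → R5=14+(-10)=4
SUB R6, R5 → R6=(-10)-4=-14
ADD R1, 2 → R1=5+2=7
CMP R1, 11  (cmp 7,11)
JLT top: taken
ADD R5, R6 → R5=4+(-14)=-10
SUB R6, R5 → R6=(-14)-(-10)=-4
ADD R1, 2 → R1=7+2=9
CMP R1, 11  (cmp 9,11)
JLT top: taken
ADD R5, R6 → R5=(-10)+(-4)=-14
SUB R6, R5 → R6=(-4)-(-14)=10
ADD R1, 2 → R1=9+2=11
CMP R1, 11  (cmp 11,11)
JLT top: not taken
halt.

-14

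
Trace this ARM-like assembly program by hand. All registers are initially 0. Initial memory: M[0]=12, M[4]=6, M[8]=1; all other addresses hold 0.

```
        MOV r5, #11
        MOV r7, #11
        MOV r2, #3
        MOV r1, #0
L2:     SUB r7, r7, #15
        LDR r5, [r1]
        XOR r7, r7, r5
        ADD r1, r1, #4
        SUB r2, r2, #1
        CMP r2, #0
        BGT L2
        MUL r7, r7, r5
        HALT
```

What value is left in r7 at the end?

MOV r5, #11 → r5=11
MOV r7, #11 → r7=11
MOV r2, #3 → r2=3
MOV r1, #0 → r1=0
SUB r7, r7, #15 → r7=11-15=-4
LDR r5, [r1] → r5=M[0]=12
XOR r7, r7, r5 → r7=(-4)^12=-16
ADD r1, r1, #4 → r1=0+4=4
SUB r2, r2, #1 → r2=3-1=2
CMP r2, #0  (cmp 2,0)
BGT L2: taken
SUB r7, r7, #15 → r7=(-16)-15=-31
LDR r5, [r1] → r5=M[4]=6
XOR r7, r7, r5 → r7=(-31)^6=-25
ADD r1, r1, #4 → r1=4+4=8
SUB r2, r2, #1 → r2=2-1=1
CMP r2, #0  (cmp 1,0)
BGT L2: taken
SUB r7, r7, #15 → r7=(-25)-15=-40
LDR r5, [r1] → r5=M[8]=1
XOR r7, r7, r5 → r7=(-40)^1=-39
ADD r1, r1, #4 → r1=8+4=12
SUB r2, r2, #1 → r2=1-1=0
CMP r2, #0  (cmp 0,0)
BGT L2: not taken
MUL r7, r7, r5 → r7=(-39)*1=-39
halt.

-39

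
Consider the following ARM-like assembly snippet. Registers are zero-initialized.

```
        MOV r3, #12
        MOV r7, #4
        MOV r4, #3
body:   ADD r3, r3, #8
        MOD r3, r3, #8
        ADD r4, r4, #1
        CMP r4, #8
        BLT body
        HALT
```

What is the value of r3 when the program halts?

MOV r3, #12 → r3=12
MOV r7, #4 → r7=4
MOV r4, #3 → r4=3
ADD r3, r3, #8 → r3=12+8=20
MOD r3, r3, #8 → r3=20%8=4
ADD r4, r4, #1 → r4=3+1=4
CMP r4, #8  (cmp 4,8)
BLT body: taken
ADD r3, r3, #8 → r3=4+8=12
MOD r3, r3, #8 → r3=12%8=4
ADD r4, r4, #1 → r4=4+1=5
CMP r4, #8  (cmp 5,8)
BLT body: taken
ADD r3, r3, #8 → r3=4+8=12
MOD r3, r3, #8 → r3=12%8=4
ADD r4, r4, #1 → r4=5+1=6
CMP r4, #8  (cmp 6,8)
BLT body: taken
ADD r3, r3, #8 → r3=4+8=12
MOD r3, r3, #8 → r3=12%8=4
ADD r4, r4, #1 → r4=6+1=7
CMP r4, #8  (cmp 7,8)
BLT body: taken
ADD r3, r3, #8 → r3=4+8=12
MOD r3, r3, #8 → r3=12%8=4
ADD r4, r4, #1 → r4=7+1=8
CMP r4, #8  (cmp 8,8)
BLT body: not taken
halt.

4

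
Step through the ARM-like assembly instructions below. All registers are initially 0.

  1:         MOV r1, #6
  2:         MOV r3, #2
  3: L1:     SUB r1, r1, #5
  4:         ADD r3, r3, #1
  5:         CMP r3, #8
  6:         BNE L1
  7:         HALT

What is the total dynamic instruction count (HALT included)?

after MOV r1, #6: r1=6
after MOV r3, #2: r3=2
after SUB r1, r1, #5: r1=6-5=1
after ADD r3, r3, #1: r3=2+1=3
CMP r3, #8  (cmp 3,8)
BNE L1: taken
after SUB r1, r1, #5: r1=1-5=-4
after ADD r3, r3, #1: r3=3+1=4
CMP r3, #8  (cmp 4,8)
BNE L1: taken
after SUB r1, r1, #5: r1=(-4)-5=-9
after ADD r3, r3, #1: r3=4+1=5
CMP r3, #8  (cmp 5,8)
BNE L1: taken
after SUB r1, r1, #5: r1=(-9)-5=-14
after ADD r3, r3, #1: r3=5+1=6
CMP r3, #8  (cmp 6,8)
BNE L1: taken
after SUB r1, r1, #5: r1=(-14)-5=-19
after ADD r3, r3, #1: r3=6+1=7
CMP r3, #8  (cmp 7,8)
BNE L1: taken
after SUB r1, r1, #5: r1=(-19)-5=-24
after ADD r3, r3, #1: r3=7+1=8
CMP r3, #8  (cmp 8,8)
BNE L1: not taken
halt.
Total executed instructions: 27.

27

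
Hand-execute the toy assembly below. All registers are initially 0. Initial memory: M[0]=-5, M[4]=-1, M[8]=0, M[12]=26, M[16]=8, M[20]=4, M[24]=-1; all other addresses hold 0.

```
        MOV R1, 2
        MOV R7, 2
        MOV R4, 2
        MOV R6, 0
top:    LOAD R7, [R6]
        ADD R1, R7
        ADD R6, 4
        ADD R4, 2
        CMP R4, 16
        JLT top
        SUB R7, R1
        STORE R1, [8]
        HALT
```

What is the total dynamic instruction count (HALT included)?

R1=2
R7=2
R4=2
R6=0
R7=M[0]=-5
R1=2+(-5)=-3
R6=0+4=4
R4=2+2=4
CMP R4, 16  (cmp 4,16)
JLT top: taken
R7=M[4]=-1
R1=(-3)+(-1)=-4
R6=4+4=8
R4=4+2=6
CMP R4, 16  (cmp 6,16)
JLT top: taken
R7=M[8]=0
R1=(-4)+0=-4
R6=8+4=12
R4=6+2=8
CMP R4, 16  (cmp 8,16)
JLT top: taken
R7=M[12]=26
R1=(-4)+26=22
R6=12+4=16
R4=8+2=10
CMP R4, 16  (cmp 10,16)
JLT top: taken
R7=M[16]=8
R1=22+8=30
R6=16+4=20
R4=10+2=12
CMP R4, 16  (cmp 12,16)
JLT top: taken
R7=M[20]=4
R1=30+4=34
R6=20+4=24
R4=12+2=14
CMP R4, 16  (cmp 14,16)
JLT top: taken
R7=M[24]=-1
R1=34+(-1)=33
R6=24+4=28
R4=14+2=16
CMP R4, 16  (cmp 16,16)
JLT top: not taken
R7=(-1)-33=-34
STORE R1, [8] → M[8]=33
halt.
Total executed instructions: 49.

49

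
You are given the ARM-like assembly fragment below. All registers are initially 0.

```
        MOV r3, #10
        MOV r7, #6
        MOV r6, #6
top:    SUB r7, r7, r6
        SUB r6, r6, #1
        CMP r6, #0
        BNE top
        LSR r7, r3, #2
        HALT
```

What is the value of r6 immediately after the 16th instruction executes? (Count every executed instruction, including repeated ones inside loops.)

r3=10
r7=6
r6=6
r7=6-6=0
r6=6-1=5
CMP r6, #0  (cmp 5,0)
BNE top: taken
r7=0-5=-5
r6=5-1=4
CMP r6, #0  (cmp 4,0)
BNE top: taken
r7=(-5)-4=-9
r6=4-1=3
CMP r6, #0  (cmp 3,0)
BNE top: taken
r7=(-9)-3=-12
After step 16: r6 = 3.

3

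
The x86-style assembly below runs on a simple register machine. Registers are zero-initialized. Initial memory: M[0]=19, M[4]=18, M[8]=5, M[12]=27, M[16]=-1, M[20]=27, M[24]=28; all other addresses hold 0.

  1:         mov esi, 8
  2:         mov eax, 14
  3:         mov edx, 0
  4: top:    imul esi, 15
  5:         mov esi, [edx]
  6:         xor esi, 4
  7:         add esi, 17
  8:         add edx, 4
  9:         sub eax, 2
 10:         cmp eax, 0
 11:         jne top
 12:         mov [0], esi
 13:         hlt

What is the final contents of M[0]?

after mov esi, 8: esi=8
after mov eax, 14: eax=14
after mov edx, 0: edx=0
after imul esi, 15: esi=8*15=120
after mov esi, [edx]: esi=M[0]=19
after xor esi, 4: esi=19^4=23
after add esi, 17: esi=23+17=40
after add edx, 4: edx=0+4=4
after sub eax, 2: eax=14-2=12
cmp eax, 0  (cmp 12,0)
jne top: taken
after imul esi, 15: esi=40*15=600
after mov esi, [edx]: esi=M[4]=18
after xor esi, 4: esi=18^4=22
after add esi, 17: esi=22+17=39
after add edx, 4: edx=4+4=8
after sub eax, 2: eax=12-2=10
cmp eax, 0  (cmp 10,0)
jne top: taken
after imul esi, 15: esi=39*15=585
after mov esi, [edx]: esi=M[8]=5
after xor esi, 4: esi=5^4=1
after add esi, 17: esi=1+17=18
after add edx, 4: edx=8+4=12
after sub eax, 2: eax=10-2=8
cmp eax, 0  (cmp 8,0)
jne top: taken
after imul esi, 15: esi=18*15=270
after mov esi, [edx]: esi=M[12]=27
after xor esi, 4: esi=27^4=31
after add esi, 17: esi=31+17=48
after add edx, 4: edx=12+4=16
after sub eax, 2: eax=8-2=6
cmp eax, 0  (cmp 6,0)
jne top: taken
after imul esi, 15: esi=48*15=720
after mov esi, [edx]: esi=M[16]=-1
after xor esi, 4: esi=(-1)^4=-5
after add esi, 17: esi=(-5)+17=12
after add edx, 4: edx=16+4=20
after sub eax, 2: eax=6-2=4
cmp eax, 0  (cmp 4,0)
jne top: taken
after imul esi, 15: esi=12*15=180
after mov esi, [edx]: esi=M[20]=27
after xor esi, 4: esi=27^4=31
after add esi, 17: esi=31+17=48
after add edx, 4: edx=20+4=24
after sub eax, 2: eax=4-2=2
cmp eax, 0  (cmp 2,0)
jne top: taken
after imul esi, 15: esi=48*15=720
after mov esi, [edx]: esi=M[24]=28
after xor esi, 4: esi=28^4=24
after add esi, 17: esi=24+17=41
after add edx, 4: edx=24+4=28
after sub eax, 2: eax=2-2=0
cmp eax, 0  (cmp 0,0)
jne top: not taken
mov [0], esi → M[0]=41
halt.

41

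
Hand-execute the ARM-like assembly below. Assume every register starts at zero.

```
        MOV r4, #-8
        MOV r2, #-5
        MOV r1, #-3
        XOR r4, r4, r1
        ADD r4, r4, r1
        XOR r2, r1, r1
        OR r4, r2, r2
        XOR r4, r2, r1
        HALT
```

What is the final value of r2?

0

r4=-8
r2=-5
r1=-3
r4=(-8)^(-3)=5
r4=5+(-3)=2
r2=(-3)^(-3)=0
r4=0|0=0
r4=0^(-3)=-3
halt.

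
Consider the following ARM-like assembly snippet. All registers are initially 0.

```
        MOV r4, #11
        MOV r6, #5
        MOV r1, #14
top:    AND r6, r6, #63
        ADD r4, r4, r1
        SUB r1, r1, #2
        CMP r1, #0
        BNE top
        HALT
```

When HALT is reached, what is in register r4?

67

MOV r4, #11 → r4=11
MOV r6, #5 → r6=5
MOV r1, #14 → r1=14
AND r6, r6, #63 → r6=5&63=5
ADD r4, r4, r1 → r4=11+14=25
SUB r1, r1, #2 → r1=14-2=12
CMP r1, #0  (cmp 12,0)
BNE top: taken
AND r6, r6, #63 → r6=5&63=5
ADD r4, r4, r1 → r4=25+12=37
SUB r1, r1, #2 → r1=12-2=10
CMP r1, #0  (cmp 10,0)
BNE top: taken
AND r6, r6, #63 → r6=5&63=5
ADD r4, r4, r1 → r4=37+10=47
SUB r1, r1, #2 → r1=10-2=8
CMP r1, #0  (cmp 8,0)
BNE top: taken
AND r6, r6, #63 → r6=5&63=5
ADD r4, r4, r1 → r4=47+8=55
SUB r1, r1, #2 → r1=8-2=6
CMP r1, #0  (cmp 6,0)
BNE top: taken
AND r6, r6, #63 → r6=5&63=5
ADD r4, r4, r1 → r4=55+6=61
SUB r1, r1, #2 → r1=6-2=4
CMP r1, #0  (cmp 4,0)
BNE top: taken
AND r6, r6, #63 → r6=5&63=5
ADD r4, r4, r1 → r4=61+4=65
SUB r1, r1, #2 → r1=4-2=2
CMP r1, #0  (cmp 2,0)
BNE top: taken
AND r6, r6, #63 → r6=5&63=5
ADD r4, r4, r1 → r4=65+2=67
SUB r1, r1, #2 → r1=2-2=0
CMP r1, #0  (cmp 0,0)
BNE top: not taken
halt.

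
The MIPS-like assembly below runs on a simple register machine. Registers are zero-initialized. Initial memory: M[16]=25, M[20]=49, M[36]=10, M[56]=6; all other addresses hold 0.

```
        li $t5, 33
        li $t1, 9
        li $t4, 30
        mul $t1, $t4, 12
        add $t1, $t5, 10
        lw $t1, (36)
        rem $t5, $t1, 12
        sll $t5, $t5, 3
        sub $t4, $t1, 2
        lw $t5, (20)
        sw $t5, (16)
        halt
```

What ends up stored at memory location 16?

49

$t5=33
$t1=9
$t4=30
$t1=30*12=360
$t1=33+10=43
$t1=M[36]=10
$t5=10%12=10
$t5=10<<3=80
$t4=10-2=8
$t5=M[20]=49
sw $t5, (16) → M[16]=49
halt.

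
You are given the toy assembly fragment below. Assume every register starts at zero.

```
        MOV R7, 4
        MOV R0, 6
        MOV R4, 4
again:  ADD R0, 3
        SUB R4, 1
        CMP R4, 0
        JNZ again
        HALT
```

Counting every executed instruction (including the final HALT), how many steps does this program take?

MOV R7, 4 → R7=4
MOV R0, 6 → R0=6
MOV R4, 4 → R4=4
ADD R0, 3 → R0=6+3=9
SUB R4, 1 → R4=4-1=3
CMP R4, 0  (cmp 3,0)
JNZ again: taken
ADD R0, 3 → R0=9+3=12
SUB R4, 1 → R4=3-1=2
CMP R4, 0  (cmp 2,0)
JNZ again: taken
ADD R0, 3 → R0=12+3=15
SUB R4, 1 → R4=2-1=1
CMP R4, 0  (cmp 1,0)
JNZ again: taken
ADD R0, 3 → R0=15+3=18
SUB R4, 1 → R4=1-1=0
CMP R4, 0  (cmp 0,0)
JNZ again: not taken
halt.
Total executed instructions: 20.

20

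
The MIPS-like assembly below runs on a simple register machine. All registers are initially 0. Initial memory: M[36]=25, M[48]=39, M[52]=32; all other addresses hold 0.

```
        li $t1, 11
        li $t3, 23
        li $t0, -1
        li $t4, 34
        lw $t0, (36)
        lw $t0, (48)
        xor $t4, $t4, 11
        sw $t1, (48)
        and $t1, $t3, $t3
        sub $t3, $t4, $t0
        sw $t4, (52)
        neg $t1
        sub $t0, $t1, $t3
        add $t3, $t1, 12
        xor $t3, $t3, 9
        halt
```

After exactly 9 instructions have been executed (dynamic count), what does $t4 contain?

$t1=11
$t3=23
$t0=-1
$t4=34
$t0=M[36]=25
$t0=M[48]=39
$t4=34^11=41
sw $t1, (48) → M[48]=11
$t1=23&23=23
After step 9: $t4 = 41.

41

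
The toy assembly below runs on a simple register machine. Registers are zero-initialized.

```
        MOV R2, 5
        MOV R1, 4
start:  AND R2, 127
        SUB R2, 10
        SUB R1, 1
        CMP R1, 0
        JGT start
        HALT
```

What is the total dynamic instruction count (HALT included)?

23

after MOV R2, 5: R2=5
after MOV R1, 4: R1=4
after AND R2, 127: R2=5&127=5
after SUB R2, 10: R2=5-10=-5
after SUB R1, 1: R1=4-1=3
CMP R1, 0  (cmp 3,0)
JGT start: taken
after AND R2, 127: R2=(-5)&127=123
after SUB R2, 10: R2=123-10=113
after SUB R1, 1: R1=3-1=2
CMP R1, 0  (cmp 2,0)
JGT start: taken
after AND R2, 127: R2=113&127=113
after SUB R2, 10: R2=113-10=103
after SUB R1, 1: R1=2-1=1
CMP R1, 0  (cmp 1,0)
JGT start: taken
after AND R2, 127: R2=103&127=103
after SUB R2, 10: R2=103-10=93
after SUB R1, 1: R1=1-1=0
CMP R1, 0  (cmp 0,0)
JGT start: not taken
halt.
Total executed instructions: 23.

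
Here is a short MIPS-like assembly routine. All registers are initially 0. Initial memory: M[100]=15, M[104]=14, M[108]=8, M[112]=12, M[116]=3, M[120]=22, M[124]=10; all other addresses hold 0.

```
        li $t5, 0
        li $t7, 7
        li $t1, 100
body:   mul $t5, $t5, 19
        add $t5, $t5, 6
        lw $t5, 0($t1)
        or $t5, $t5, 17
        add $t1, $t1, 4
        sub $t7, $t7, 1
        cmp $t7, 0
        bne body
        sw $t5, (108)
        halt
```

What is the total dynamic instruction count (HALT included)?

61

$t5=0
$t7=7
$t1=100
$t5=0*19=0
$t5=0+6=6
$t5=M[100]=15
$t5=15|17=31
$t1=100+4=104
$t7=7-1=6
cmp $t7, 0  (cmp 6,0)
bne body: taken
$t5=31*19=589
$t5=589+6=595
$t5=M[104]=14
$t5=14|17=31
$t1=104+4=108
$t7=6-1=5
cmp $t7, 0  (cmp 5,0)
bne body: taken
$t5=31*19=589
$t5=589+6=595
$t5=M[108]=8
$t5=8|17=25
$t1=108+4=112
$t7=5-1=4
cmp $t7, 0  (cmp 4,0)
bne body: taken
$t5=25*19=475
$t5=475+6=481
$t5=M[112]=12
$t5=12|17=29
$t1=112+4=116
$t7=4-1=3
cmp $t7, 0  (cmp 3,0)
bne body: taken
$t5=29*19=551
$t5=551+6=557
$t5=M[116]=3
$t5=3|17=19
$t1=116+4=120
$t7=3-1=2
cmp $t7, 0  (cmp 2,0)
bne body: taken
$t5=19*19=361
$t5=361+6=367
$t5=M[120]=22
$t5=22|17=23
$t1=120+4=124
$t7=2-1=1
cmp $t7, 0  (cmp 1,0)
bne body: taken
$t5=23*19=437
$t5=437+6=443
$t5=M[124]=10
$t5=10|17=27
$t1=124+4=128
$t7=1-1=0
cmp $t7, 0  (cmp 0,0)
bne body: not taken
sw $t5, (108) → M[108]=27
halt.
Total executed instructions: 61.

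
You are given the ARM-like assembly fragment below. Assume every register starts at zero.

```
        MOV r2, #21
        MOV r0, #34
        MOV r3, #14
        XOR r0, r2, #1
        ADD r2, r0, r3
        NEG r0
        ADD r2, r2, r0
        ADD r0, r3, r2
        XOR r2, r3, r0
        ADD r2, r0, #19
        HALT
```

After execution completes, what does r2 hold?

MOV r2, #21 → r2=21
MOV r0, #34 → r0=34
MOV r3, #14 → r3=14
XOR r0, r2, #1 → r0=21^1=20
ADD r2, r0, r3 → r2=20+14=34
NEG r0 → r0=-(20)=-20
ADD r2, r2, r0 → r2=34+(-20)=14
ADD r0, r3, r2 → r0=14+14=28
XOR r2, r3, r0 → r2=14^28=18
ADD r2, r0, #19 → r2=28+19=47
halt.

47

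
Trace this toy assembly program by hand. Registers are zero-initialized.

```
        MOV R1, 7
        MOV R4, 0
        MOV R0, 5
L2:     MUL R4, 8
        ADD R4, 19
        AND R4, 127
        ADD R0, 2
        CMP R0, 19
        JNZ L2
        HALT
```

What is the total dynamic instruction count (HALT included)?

46

MOV R1, 7 → R1=7
MOV R4, 0 → R4=0
MOV R0, 5 → R0=5
MUL R4, 8 → R4=0*8=0
ADD R4, 19 → R4=0+19=19
AND R4, 127 → R4=19&127=19
ADD R0, 2 → R0=5+2=7
CMP R0, 19  (cmp 7,19)
JNZ L2: taken
MUL R4, 8 → R4=19*8=152
ADD R4, 19 → R4=152+19=171
AND R4, 127 → R4=171&127=43
ADD R0, 2 → R0=7+2=9
CMP R0, 19  (cmp 9,19)
JNZ L2: taken
MUL R4, 8 → R4=43*8=344
ADD R4, 19 → R4=344+19=363
AND R4, 127 → R4=363&127=107
ADD R0, 2 → R0=9+2=11
CMP R0, 19  (cmp 11,19)
JNZ L2: taken
MUL R4, 8 → R4=107*8=856
ADD R4, 19 → R4=856+19=875
AND R4, 127 → R4=875&127=107
ADD R0, 2 → R0=11+2=13
CMP R0, 19  (cmp 13,19)
JNZ L2: taken
MUL R4, 8 → R4=107*8=856
ADD R4, 19 → R4=856+19=875
AND R4, 127 → R4=875&127=107
ADD R0, 2 → R0=13+2=15
CMP R0, 19  (cmp 15,19)
JNZ L2: taken
MUL R4, 8 → R4=107*8=856
ADD R4, 19 → R4=856+19=875
AND R4, 127 → R4=875&127=107
ADD R0, 2 → R0=15+2=17
CMP R0, 19  (cmp 17,19)
JNZ L2: taken
MUL R4, 8 → R4=107*8=856
ADD R4, 19 → R4=856+19=875
AND R4, 127 → R4=875&127=107
ADD R0, 2 → R0=17+2=19
CMP R0, 19  (cmp 19,19)
JNZ L2: not taken
halt.
Total executed instructions: 46.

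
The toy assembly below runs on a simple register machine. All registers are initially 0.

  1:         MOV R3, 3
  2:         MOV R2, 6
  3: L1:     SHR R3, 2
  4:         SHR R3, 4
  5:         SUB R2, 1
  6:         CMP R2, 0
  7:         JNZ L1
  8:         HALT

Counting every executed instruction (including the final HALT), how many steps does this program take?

MOV R3, 3 → R3=3
MOV R2, 6 → R2=6
SHR R3, 2 → R3=3>>2=0
SHR R3, 4 → R3=0>>4=0
SUB R2, 1 → R2=6-1=5
CMP R2, 0  (cmp 5,0)
JNZ L1: taken
SHR R3, 2 → R3=0>>2=0
SHR R3, 4 → R3=0>>4=0
SUB R2, 1 → R2=5-1=4
CMP R2, 0  (cmp 4,0)
JNZ L1: taken
SHR R3, 2 → R3=0>>2=0
SHR R3, 4 → R3=0>>4=0
SUB R2, 1 → R2=4-1=3
CMP R2, 0  (cmp 3,0)
JNZ L1: taken
SHR R3, 2 → R3=0>>2=0
SHR R3, 4 → R3=0>>4=0
SUB R2, 1 → R2=3-1=2
CMP R2, 0  (cmp 2,0)
JNZ L1: taken
SHR R3, 2 → R3=0>>2=0
SHR R3, 4 → R3=0>>4=0
SUB R2, 1 → R2=2-1=1
CMP R2, 0  (cmp 1,0)
JNZ L1: taken
SHR R3, 2 → R3=0>>2=0
SHR R3, 4 → R3=0>>4=0
SUB R2, 1 → R2=1-1=0
CMP R2, 0  (cmp 0,0)
JNZ L1: not taken
halt.
Total executed instructions: 33.

33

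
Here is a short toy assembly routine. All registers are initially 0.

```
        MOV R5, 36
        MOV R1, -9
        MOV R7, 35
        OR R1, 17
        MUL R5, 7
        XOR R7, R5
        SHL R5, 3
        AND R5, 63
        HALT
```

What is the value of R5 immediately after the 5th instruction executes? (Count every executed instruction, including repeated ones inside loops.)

252

R5=36
R1=-9
R7=35
R1=(-9)|17=-9
R5=36*7=252
After step 5: R5 = 252.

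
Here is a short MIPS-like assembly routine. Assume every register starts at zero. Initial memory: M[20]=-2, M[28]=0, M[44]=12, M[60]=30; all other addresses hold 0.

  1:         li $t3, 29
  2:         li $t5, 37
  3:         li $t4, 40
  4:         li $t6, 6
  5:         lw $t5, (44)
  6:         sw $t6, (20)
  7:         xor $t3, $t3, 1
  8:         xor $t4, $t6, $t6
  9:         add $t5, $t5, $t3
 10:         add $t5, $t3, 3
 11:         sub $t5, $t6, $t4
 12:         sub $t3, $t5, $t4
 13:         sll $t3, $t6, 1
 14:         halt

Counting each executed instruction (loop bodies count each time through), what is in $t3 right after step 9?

$t3=29
$t5=37
$t4=40
$t6=6
$t5=M[44]=12
sw $t6, (20) → M[20]=6
$t3=29^1=28
$t4=6^6=0
$t5=12+28=40
After step 9: $t3 = 28.

28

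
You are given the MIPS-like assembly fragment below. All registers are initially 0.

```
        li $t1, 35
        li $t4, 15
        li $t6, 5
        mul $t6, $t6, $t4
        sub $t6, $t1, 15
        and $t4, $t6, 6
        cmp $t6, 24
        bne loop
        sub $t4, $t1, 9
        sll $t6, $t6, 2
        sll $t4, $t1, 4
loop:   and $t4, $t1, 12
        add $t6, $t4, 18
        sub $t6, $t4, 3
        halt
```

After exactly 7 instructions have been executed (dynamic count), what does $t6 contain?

$t1=35
$t4=15
$t6=5
$t6=5*15=75
$t6=35-15=20
$t4=20&6=4
cmp $t6, 24  (cmp 20,24)
After step 7: $t6 = 20.

20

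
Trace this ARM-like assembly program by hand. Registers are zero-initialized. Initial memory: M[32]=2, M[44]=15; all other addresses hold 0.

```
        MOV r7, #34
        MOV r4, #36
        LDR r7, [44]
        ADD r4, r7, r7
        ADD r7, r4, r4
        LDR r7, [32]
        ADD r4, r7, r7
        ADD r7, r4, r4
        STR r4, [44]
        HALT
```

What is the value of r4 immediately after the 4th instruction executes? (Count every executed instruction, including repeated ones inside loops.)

r7=34
r4=36
r7=M[44]=15
r4=15+15=30
After step 4: r4 = 30.

30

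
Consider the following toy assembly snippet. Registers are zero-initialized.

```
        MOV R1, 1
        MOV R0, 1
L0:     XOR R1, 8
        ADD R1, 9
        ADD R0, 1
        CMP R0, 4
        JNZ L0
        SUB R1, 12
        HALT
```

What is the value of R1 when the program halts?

40

MOV R1, 1 → R1=1
MOV R0, 1 → R0=1
XOR R1, 8 → R1=1^8=9
ADD R1, 9 → R1=9+9=18
ADD R0, 1 → R0=1+1=2
CMP R0, 4  (cmp 2,4)
JNZ L0: taken
XOR R1, 8 → R1=18^8=26
ADD R1, 9 → R1=26+9=35
ADD R0, 1 → R0=2+1=3
CMP R0, 4  (cmp 3,4)
JNZ L0: taken
XOR R1, 8 → R1=35^8=43
ADD R1, 9 → R1=43+9=52
ADD R0, 1 → R0=3+1=4
CMP R0, 4  (cmp 4,4)
JNZ L0: not taken
SUB R1, 12 → R1=52-12=40
halt.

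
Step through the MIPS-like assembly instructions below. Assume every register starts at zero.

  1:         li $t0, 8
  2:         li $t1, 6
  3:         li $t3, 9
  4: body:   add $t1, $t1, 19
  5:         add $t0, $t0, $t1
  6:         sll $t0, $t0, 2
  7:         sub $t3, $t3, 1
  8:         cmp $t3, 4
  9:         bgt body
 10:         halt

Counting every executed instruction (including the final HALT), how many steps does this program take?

34

li $t0, 8 → $t0=8
li $t1, 6 → $t1=6
li $t3, 9 → $t3=9
add $t1, $t1, 19 → $t1=6+19=25
add $t0, $t0, $t1 → $t0=8+25=33
sll $t0, $t0, 2 → $t0=33<<2=132
sub $t3, $t3, 1 → $t3=9-1=8
cmp $t3, 4  (cmp 8,4)
bgt body: taken
add $t1, $t1, 19 → $t1=25+19=44
add $t0, $t0, $t1 → $t0=132+44=176
sll $t0, $t0, 2 → $t0=176<<2=704
sub $t3, $t3, 1 → $t3=8-1=7
cmp $t3, 4  (cmp 7,4)
bgt body: taken
add $t1, $t1, 19 → $t1=44+19=63
add $t0, $t0, $t1 → $t0=704+63=767
sll $t0, $t0, 2 → $t0=767<<2=3068
sub $t3, $t3, 1 → $t3=7-1=6
cmp $t3, 4  (cmp 6,4)
bgt body: taken
add $t1, $t1, 19 → $t1=63+19=82
add $t0, $t0, $t1 → $t0=3068+82=3150
sll $t0, $t0, 2 → $t0=3150<<2=12600
sub $t3, $t3, 1 → $t3=6-1=5
cmp $t3, 4  (cmp 5,4)
bgt body: taken
add $t1, $t1, 19 → $t1=82+19=101
add $t0, $t0, $t1 → $t0=12600+101=12701
sll $t0, $t0, 2 → $t0=12701<<2=50804
sub $t3, $t3, 1 → $t3=5-1=4
cmp $t3, 4  (cmp 4,4)
bgt body: not taken
halt.
Total executed instructions: 34.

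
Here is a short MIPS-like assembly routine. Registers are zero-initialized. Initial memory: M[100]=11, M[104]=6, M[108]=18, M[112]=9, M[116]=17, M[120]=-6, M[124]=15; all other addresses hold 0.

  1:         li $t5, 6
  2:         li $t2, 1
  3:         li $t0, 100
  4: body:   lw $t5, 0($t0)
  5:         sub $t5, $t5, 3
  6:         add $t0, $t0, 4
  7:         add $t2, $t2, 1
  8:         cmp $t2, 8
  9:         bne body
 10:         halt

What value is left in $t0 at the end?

128

li $t5, 6 → $t5=6
li $t2, 1 → $t2=1
li $t0, 100 → $t0=100
lw $t5, 0($t0) → $t5=M[100]=11
sub $t5, $t5, 3 → $t5=11-3=8
add $t0, $t0, 4 → $t0=100+4=104
add $t2, $t2, 1 → $t2=1+1=2
cmp $t2, 8  (cmp 2,8)
bne body: taken
lw $t5, 0($t0) → $t5=M[104]=6
sub $t5, $t5, 3 → $t5=6-3=3
add $t0, $t0, 4 → $t0=104+4=108
add $t2, $t2, 1 → $t2=2+1=3
cmp $t2, 8  (cmp 3,8)
bne body: taken
lw $t5, 0($t0) → $t5=M[108]=18
sub $t5, $t5, 3 → $t5=18-3=15
add $t0, $t0, 4 → $t0=108+4=112
add $t2, $t2, 1 → $t2=3+1=4
cmp $t2, 8  (cmp 4,8)
bne body: taken
lw $t5, 0($t0) → $t5=M[112]=9
sub $t5, $t5, 3 → $t5=9-3=6
add $t0, $t0, 4 → $t0=112+4=116
add $t2, $t2, 1 → $t2=4+1=5
cmp $t2, 8  (cmp 5,8)
bne body: taken
lw $t5, 0($t0) → $t5=M[116]=17
sub $t5, $t5, 3 → $t5=17-3=14
add $t0, $t0, 4 → $t0=116+4=120
add $t2, $t2, 1 → $t2=5+1=6
cmp $t2, 8  (cmp 6,8)
bne body: taken
lw $t5, 0($t0) → $t5=M[120]=-6
sub $t5, $t5, 3 → $t5=(-6)-3=-9
add $t0, $t0, 4 → $t0=120+4=124
add $t2, $t2, 1 → $t2=6+1=7
cmp $t2, 8  (cmp 7,8)
bne body: taken
lw $t5, 0($t0) → $t5=M[124]=15
sub $t5, $t5, 3 → $t5=15-3=12
add $t0, $t0, 4 → $t0=124+4=128
add $t2, $t2, 1 → $t2=7+1=8
cmp $t2, 8  (cmp 8,8)
bne body: not taken
halt.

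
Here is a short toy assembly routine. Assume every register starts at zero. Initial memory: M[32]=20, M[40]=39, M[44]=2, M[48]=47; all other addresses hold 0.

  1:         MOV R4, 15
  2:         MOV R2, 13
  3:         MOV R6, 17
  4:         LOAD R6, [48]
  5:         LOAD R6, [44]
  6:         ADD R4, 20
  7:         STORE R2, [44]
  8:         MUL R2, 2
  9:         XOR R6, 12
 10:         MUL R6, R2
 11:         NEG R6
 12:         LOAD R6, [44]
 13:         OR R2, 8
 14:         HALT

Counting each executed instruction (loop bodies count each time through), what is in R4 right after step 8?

MOV R4, 15 → R4=15
MOV R2, 13 → R2=13
MOV R6, 17 → R6=17
LOAD R6, [48] → R6=M[48]=47
LOAD R6, [44] → R6=M[44]=2
ADD R4, 20 → R4=15+20=35
STORE R2, [44] → M[44]=13
MUL R2, 2 → R2=13*2=26
After step 8: R4 = 35.

35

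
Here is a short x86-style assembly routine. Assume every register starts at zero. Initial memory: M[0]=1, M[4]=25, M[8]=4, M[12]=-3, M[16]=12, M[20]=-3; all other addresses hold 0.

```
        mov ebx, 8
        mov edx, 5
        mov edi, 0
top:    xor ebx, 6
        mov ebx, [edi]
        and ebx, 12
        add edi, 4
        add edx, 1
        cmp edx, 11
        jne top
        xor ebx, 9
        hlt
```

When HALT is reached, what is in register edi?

ebx=8
edx=5
edi=0
ebx=8^6=14
ebx=M[0]=1
ebx=1&12=0
edi=0+4=4
edx=5+1=6
cmp edx, 11  (cmp 6,11)
jne top: taken
ebx=0^6=6
ebx=M[4]=25
ebx=25&12=8
edi=4+4=8
edx=6+1=7
cmp edx, 11  (cmp 7,11)
jne top: taken
ebx=8^6=14
ebx=M[8]=4
ebx=4&12=4
edi=8+4=12
edx=7+1=8
cmp edx, 11  (cmp 8,11)
jne top: taken
ebx=4^6=2
ebx=M[12]=-3
ebx=(-3)&12=12
edi=12+4=16
edx=8+1=9
cmp edx, 11  (cmp 9,11)
jne top: taken
ebx=12^6=10
ebx=M[16]=12
ebx=12&12=12
edi=16+4=20
edx=9+1=10
cmp edx, 11  (cmp 10,11)
jne top: taken
ebx=12^6=10
ebx=M[20]=-3
ebx=(-3)&12=12
edi=20+4=24
edx=10+1=11
cmp edx, 11  (cmp 11,11)
jne top: not taken
ebx=12^9=5
halt.

24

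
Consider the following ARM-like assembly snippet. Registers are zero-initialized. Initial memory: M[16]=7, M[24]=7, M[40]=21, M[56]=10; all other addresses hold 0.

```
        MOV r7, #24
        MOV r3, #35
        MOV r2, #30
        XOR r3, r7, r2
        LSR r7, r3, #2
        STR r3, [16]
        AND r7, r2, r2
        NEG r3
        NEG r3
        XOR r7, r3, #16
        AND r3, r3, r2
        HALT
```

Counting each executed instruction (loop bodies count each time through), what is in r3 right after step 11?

6

after MOV r7, #24: r7=24
after MOV r3, #35: r3=35
after MOV r2, #30: r2=30
after XOR r3, r7, r2: r3=24^30=6
after LSR r7, r3, #2: r7=6>>2=1
STR r3, [16] → M[16]=6
after AND r7, r2, r2: r7=30&30=30
after NEG r3: r3=-(6)=-6
after NEG r3: r3=-(-6)=6
after XOR r7, r3, #16: r7=6^16=22
after AND r3, r3, r2: r3=6&30=6
After step 11: r3 = 6.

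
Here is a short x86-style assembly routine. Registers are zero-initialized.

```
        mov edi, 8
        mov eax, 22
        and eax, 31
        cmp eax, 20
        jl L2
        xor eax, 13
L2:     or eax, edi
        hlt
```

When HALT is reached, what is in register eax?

after mov edi, 8: edi=8
after mov eax, 22: eax=22
after and eax, 31: eax=22&31=22
cmp eax, 20  (cmp 22,20)
jl L2: not taken
after xor eax, 13: eax=22^13=27
after or eax, edi: eax=27|8=27
halt.

27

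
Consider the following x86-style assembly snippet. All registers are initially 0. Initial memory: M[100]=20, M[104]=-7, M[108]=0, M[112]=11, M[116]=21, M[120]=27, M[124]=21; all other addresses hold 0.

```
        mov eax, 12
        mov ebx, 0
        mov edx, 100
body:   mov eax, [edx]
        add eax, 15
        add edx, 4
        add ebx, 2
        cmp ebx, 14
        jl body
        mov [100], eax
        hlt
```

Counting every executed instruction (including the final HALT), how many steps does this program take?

after mov eax, 12: eax=12
after mov ebx, 0: ebx=0
after mov edx, 100: edx=100
after mov eax, [edx]: eax=M[100]=20
after add eax, 15: eax=20+15=35
after add edx, 4: edx=100+4=104
after add ebx, 2: ebx=0+2=2
cmp ebx, 14  (cmp 2,14)
jl body: taken
after mov eax, [edx]: eax=M[104]=-7
after add eax, 15: eax=(-7)+15=8
after add edx, 4: edx=104+4=108
after add ebx, 2: ebx=2+2=4
cmp ebx, 14  (cmp 4,14)
jl body: taken
after mov eax, [edx]: eax=M[108]=0
after add eax, 15: eax=0+15=15
after add edx, 4: edx=108+4=112
after add ebx, 2: ebx=4+2=6
cmp ebx, 14  (cmp 6,14)
jl body: taken
after mov eax, [edx]: eax=M[112]=11
after add eax, 15: eax=11+15=26
after add edx, 4: edx=112+4=116
after add ebx, 2: ebx=6+2=8
cmp ebx, 14  (cmp 8,14)
jl body: taken
after mov eax, [edx]: eax=M[116]=21
after add eax, 15: eax=21+15=36
after add edx, 4: edx=116+4=120
after add ebx, 2: ebx=8+2=10
cmp ebx, 14  (cmp 10,14)
jl body: taken
after mov eax, [edx]: eax=M[120]=27
after add eax, 15: eax=27+15=42
after add edx, 4: edx=120+4=124
after add ebx, 2: ebx=10+2=12
cmp ebx, 14  (cmp 12,14)
jl body: taken
after mov eax, [edx]: eax=M[124]=21
after add eax, 15: eax=21+15=36
after add edx, 4: edx=124+4=128
after add ebx, 2: ebx=12+2=14
cmp ebx, 14  (cmp 14,14)
jl body: not taken
mov [100], eax → M[100]=36
halt.
Total executed instructions: 47.

47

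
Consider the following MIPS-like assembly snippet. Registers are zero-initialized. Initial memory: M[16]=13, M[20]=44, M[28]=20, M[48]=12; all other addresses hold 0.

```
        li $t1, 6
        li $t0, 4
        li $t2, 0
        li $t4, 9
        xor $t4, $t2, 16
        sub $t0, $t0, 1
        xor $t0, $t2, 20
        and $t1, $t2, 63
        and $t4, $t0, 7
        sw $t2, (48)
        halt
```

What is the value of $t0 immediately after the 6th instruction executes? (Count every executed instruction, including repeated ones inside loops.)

3

li $t1, 6 → $t1=6
li $t0, 4 → $t0=4
li $t2, 0 → $t2=0
li $t4, 9 → $t4=9
xor $t4, $t2, 16 → $t4=0^16=16
sub $t0, $t0, 1 → $t0=4-1=3
After step 6: $t0 = 3.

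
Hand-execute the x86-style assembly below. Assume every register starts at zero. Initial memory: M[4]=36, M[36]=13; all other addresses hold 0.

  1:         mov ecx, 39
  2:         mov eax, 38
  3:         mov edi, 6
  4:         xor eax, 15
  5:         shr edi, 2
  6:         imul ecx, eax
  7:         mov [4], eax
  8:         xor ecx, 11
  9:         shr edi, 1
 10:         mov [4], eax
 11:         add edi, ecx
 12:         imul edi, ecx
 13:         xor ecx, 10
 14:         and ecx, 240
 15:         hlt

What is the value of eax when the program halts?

41

ecx=39
eax=38
edi=6
eax=38^15=41
edi=6>>2=1
ecx=39*41=1599
mov [4], eax → M[4]=41
ecx=1599^11=1588
edi=1>>1=0
mov [4], eax → M[4]=41
edi=0+1588=1588
edi=1588*1588=2521744
ecx=1588^10=1598
ecx=1598&240=48
halt.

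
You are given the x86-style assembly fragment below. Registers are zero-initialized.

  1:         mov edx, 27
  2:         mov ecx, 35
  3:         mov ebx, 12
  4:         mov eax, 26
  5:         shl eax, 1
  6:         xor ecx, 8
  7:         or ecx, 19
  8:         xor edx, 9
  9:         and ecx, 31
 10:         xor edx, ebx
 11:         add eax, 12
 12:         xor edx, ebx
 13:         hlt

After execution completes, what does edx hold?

18

mov edx, 27 → edx=27
mov ecx, 35 → ecx=35
mov ebx, 12 → ebx=12
mov eax, 26 → eax=26
shl eax, 1 → eax=26<<1=52
xor ecx, 8 → ecx=35^8=43
or ecx, 19 → ecx=43|19=59
xor edx, 9 → edx=27^9=18
and ecx, 31 → ecx=59&31=27
xor edx, ebx → edx=18^12=30
add eax, 12 → eax=52+12=64
xor edx, ebx → edx=30^12=18
halt.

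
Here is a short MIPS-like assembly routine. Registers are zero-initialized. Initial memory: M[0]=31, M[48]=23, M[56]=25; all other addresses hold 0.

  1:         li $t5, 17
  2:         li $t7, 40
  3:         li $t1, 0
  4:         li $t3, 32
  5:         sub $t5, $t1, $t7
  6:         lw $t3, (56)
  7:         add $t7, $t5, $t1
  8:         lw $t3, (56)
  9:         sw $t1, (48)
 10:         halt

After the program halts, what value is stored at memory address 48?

0

li $t5, 17 → $t5=17
li $t7, 40 → $t7=40
li $t1, 0 → $t1=0
li $t3, 32 → $t3=32
sub $t5, $t1, $t7 → $t5=0-40=-40
lw $t3, (56) → $t3=M[56]=25
add $t7, $t5, $t1 → $t7=(-40)+0=-40
lw $t3, (56) → $t3=M[56]=25
sw $t1, (48) → M[48]=0
halt.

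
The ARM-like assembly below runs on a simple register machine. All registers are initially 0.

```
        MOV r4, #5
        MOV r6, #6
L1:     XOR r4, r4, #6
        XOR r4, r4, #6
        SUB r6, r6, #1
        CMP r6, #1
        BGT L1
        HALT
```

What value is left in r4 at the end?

5

MOV r4, #5 → r4=5
MOV r6, #6 → r6=6
XOR r4, r4, #6 → r4=5^6=3
XOR r4, r4, #6 → r4=3^6=5
SUB r6, r6, #1 → r6=6-1=5
CMP r6, #1  (cmp 5,1)
BGT L1: taken
XOR r4, r4, #6 → r4=5^6=3
XOR r4, r4, #6 → r4=3^6=5
SUB r6, r6, #1 → r6=5-1=4
CMP r6, #1  (cmp 4,1)
BGT L1: taken
XOR r4, r4, #6 → r4=5^6=3
XOR r4, r4, #6 → r4=3^6=5
SUB r6, r6, #1 → r6=4-1=3
CMP r6, #1  (cmp 3,1)
BGT L1: taken
XOR r4, r4, #6 → r4=5^6=3
XOR r4, r4, #6 → r4=3^6=5
SUB r6, r6, #1 → r6=3-1=2
CMP r6, #1  (cmp 2,1)
BGT L1: taken
XOR r4, r4, #6 → r4=5^6=3
XOR r4, r4, #6 → r4=3^6=5
SUB r6, r6, #1 → r6=2-1=1
CMP r6, #1  (cmp 1,1)
BGT L1: not taken
halt.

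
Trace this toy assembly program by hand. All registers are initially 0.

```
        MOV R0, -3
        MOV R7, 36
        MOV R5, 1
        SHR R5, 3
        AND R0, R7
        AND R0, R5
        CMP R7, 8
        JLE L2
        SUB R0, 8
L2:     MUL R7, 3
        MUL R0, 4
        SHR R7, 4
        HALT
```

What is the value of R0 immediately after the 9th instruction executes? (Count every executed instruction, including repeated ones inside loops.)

-8

after MOV R0, -3: R0=-3
after MOV R7, 36: R7=36
after MOV R5, 1: R5=1
after SHR R5, 3: R5=1>>3=0
after AND R0, R7: R0=(-3)&36=36
after AND R0, R5: R0=36&0=0
CMP R7, 8  (cmp 36,8)
JLE L2: not taken
after SUB R0, 8: R0=0-8=-8
After step 9: R0 = -8.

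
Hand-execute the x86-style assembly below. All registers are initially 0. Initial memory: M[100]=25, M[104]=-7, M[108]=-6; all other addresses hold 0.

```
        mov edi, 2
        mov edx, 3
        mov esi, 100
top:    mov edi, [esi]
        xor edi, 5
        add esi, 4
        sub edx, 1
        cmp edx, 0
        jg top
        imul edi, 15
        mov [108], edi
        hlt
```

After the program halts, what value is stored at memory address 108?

-15

edi=2
edx=3
esi=100
edi=M[100]=25
edi=25^5=28
esi=100+4=104
edx=3-1=2
cmp edx, 0  (cmp 2,0)
jg top: taken
edi=M[104]=-7
edi=(-7)^5=-4
esi=104+4=108
edx=2-1=1
cmp edx, 0  (cmp 1,0)
jg top: taken
edi=M[108]=-6
edi=(-6)^5=-1
esi=108+4=112
edx=1-1=0
cmp edx, 0  (cmp 0,0)
jg top: not taken
edi=(-1)*15=-15
mov [108], edi → M[108]=-15
halt.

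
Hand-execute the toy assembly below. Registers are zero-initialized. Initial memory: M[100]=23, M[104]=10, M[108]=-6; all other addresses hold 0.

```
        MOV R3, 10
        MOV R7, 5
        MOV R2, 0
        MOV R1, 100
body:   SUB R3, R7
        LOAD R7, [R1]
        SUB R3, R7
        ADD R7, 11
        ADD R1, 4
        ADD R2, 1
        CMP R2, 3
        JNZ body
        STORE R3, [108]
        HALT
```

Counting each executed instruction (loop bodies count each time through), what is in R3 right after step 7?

R3=10
R7=5
R2=0
R1=100
R3=10-5=5
R7=M[100]=23
R3=5-23=-18
After step 7: R3 = -18.

-18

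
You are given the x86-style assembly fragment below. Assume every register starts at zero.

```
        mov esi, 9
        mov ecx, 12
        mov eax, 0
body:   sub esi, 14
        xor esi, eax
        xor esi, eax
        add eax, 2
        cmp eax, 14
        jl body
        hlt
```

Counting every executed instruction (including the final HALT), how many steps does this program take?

esi=9
ecx=12
eax=0
esi=9-14=-5
esi=(-5)^0=-5
esi=(-5)^0=-5
eax=0+2=2
cmp eax, 14  (cmp 2,14)
jl body: taken
esi=(-5)-14=-19
esi=(-19)^2=-17
esi=(-17)^2=-19
eax=2+2=4
cmp eax, 14  (cmp 4,14)
jl body: taken
esi=(-19)-14=-33
esi=(-33)^4=-37
esi=(-37)^4=-33
eax=4+2=6
cmp eax, 14  (cmp 6,14)
jl body: taken
esi=(-33)-14=-47
esi=(-47)^6=-41
esi=(-41)^6=-47
eax=6+2=8
cmp eax, 14  (cmp 8,14)
jl body: taken
esi=(-47)-14=-61
esi=(-61)^8=-53
esi=(-53)^8=-61
eax=8+2=10
cmp eax, 14  (cmp 10,14)
jl body: taken
esi=(-61)-14=-75
esi=(-75)^10=-65
esi=(-65)^10=-75
eax=10+2=12
cmp eax, 14  (cmp 12,14)
jl body: taken
esi=(-75)-14=-89
esi=(-89)^12=-85
esi=(-85)^12=-89
eax=12+2=14
cmp eax, 14  (cmp 14,14)
jl body: not taken
halt.
Total executed instructions: 46.

46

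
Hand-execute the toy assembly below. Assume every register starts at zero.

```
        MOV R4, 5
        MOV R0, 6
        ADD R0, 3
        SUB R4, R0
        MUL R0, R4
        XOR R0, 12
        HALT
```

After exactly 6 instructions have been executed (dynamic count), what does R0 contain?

-48

R4=5
R0=6
R0=6+3=9
R4=5-9=-4
R0=9*(-4)=-36
R0=(-36)^12=-48
After step 6: R0 = -48.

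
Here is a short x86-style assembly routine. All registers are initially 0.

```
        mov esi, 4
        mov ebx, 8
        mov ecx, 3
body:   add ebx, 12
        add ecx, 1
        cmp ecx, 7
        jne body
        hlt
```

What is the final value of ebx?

esi=4
ebx=8
ecx=3
ebx=8+12=20
ecx=3+1=4
cmp ecx, 7  (cmp 4,7)
jne body: taken
ebx=20+12=32
ecx=4+1=5
cmp ecx, 7  (cmp 5,7)
jne body: taken
ebx=32+12=44
ecx=5+1=6
cmp ecx, 7  (cmp 6,7)
jne body: taken
ebx=44+12=56
ecx=6+1=7
cmp ecx, 7  (cmp 7,7)
jne body: not taken
halt.

56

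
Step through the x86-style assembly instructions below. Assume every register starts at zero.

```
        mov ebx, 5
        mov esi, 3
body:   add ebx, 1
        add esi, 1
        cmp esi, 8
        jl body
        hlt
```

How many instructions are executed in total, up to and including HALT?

23

after mov ebx, 5: ebx=5
after mov esi, 3: esi=3
after add ebx, 1: ebx=5+1=6
after add esi, 1: esi=3+1=4
cmp esi, 8  (cmp 4,8)
jl body: taken
after add ebx, 1: ebx=6+1=7
after add esi, 1: esi=4+1=5
cmp esi, 8  (cmp 5,8)
jl body: taken
after add ebx, 1: ebx=7+1=8
after add esi, 1: esi=5+1=6
cmp esi, 8  (cmp 6,8)
jl body: taken
after add ebx, 1: ebx=8+1=9
after add esi, 1: esi=6+1=7
cmp esi, 8  (cmp 7,8)
jl body: taken
after add ebx, 1: ebx=9+1=10
after add esi, 1: esi=7+1=8
cmp esi, 8  (cmp 8,8)
jl body: not taken
halt.
Total executed instructions: 23.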